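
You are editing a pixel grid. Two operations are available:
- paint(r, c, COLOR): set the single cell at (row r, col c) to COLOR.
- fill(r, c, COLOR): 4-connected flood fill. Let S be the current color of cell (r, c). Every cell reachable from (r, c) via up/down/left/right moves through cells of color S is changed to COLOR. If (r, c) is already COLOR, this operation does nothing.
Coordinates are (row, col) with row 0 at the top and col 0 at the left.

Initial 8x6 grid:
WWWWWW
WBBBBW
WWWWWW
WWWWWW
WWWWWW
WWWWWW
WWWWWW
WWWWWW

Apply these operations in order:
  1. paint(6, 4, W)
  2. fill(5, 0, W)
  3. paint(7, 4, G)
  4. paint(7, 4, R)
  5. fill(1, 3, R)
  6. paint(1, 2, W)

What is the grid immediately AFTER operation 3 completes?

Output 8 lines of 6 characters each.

After op 1 paint(6,4,W):
WWWWWW
WBBBBW
WWWWWW
WWWWWW
WWWWWW
WWWWWW
WWWWWW
WWWWWW
After op 2 fill(5,0,W) [0 cells changed]:
WWWWWW
WBBBBW
WWWWWW
WWWWWW
WWWWWW
WWWWWW
WWWWWW
WWWWWW
After op 3 paint(7,4,G):
WWWWWW
WBBBBW
WWWWWW
WWWWWW
WWWWWW
WWWWWW
WWWWWW
WWWWGW

Answer: WWWWWW
WBBBBW
WWWWWW
WWWWWW
WWWWWW
WWWWWW
WWWWWW
WWWWGW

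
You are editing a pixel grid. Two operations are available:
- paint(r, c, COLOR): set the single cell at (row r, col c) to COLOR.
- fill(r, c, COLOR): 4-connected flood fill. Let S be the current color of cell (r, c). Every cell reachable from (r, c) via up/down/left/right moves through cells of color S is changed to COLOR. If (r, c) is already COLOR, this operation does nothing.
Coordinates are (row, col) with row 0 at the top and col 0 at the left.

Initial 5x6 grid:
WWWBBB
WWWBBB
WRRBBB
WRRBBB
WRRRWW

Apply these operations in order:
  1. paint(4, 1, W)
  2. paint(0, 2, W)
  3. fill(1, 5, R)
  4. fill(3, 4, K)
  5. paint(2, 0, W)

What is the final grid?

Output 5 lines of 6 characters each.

After op 1 paint(4,1,W):
WWWBBB
WWWBBB
WRRBBB
WRRBBB
WWRRWW
After op 2 paint(0,2,W):
WWWBBB
WWWBBB
WRRBBB
WRRBBB
WWRRWW
After op 3 fill(1,5,R) [12 cells changed]:
WWWRRR
WWWRRR
WRRRRR
WRRRRR
WWRRWW
After op 4 fill(3,4,K) [18 cells changed]:
WWWKKK
WWWKKK
WKKKKK
WKKKKK
WWKKWW
After op 5 paint(2,0,W):
WWWKKK
WWWKKK
WKKKKK
WKKKKK
WWKKWW

Answer: WWWKKK
WWWKKK
WKKKKK
WKKKKK
WWKKWW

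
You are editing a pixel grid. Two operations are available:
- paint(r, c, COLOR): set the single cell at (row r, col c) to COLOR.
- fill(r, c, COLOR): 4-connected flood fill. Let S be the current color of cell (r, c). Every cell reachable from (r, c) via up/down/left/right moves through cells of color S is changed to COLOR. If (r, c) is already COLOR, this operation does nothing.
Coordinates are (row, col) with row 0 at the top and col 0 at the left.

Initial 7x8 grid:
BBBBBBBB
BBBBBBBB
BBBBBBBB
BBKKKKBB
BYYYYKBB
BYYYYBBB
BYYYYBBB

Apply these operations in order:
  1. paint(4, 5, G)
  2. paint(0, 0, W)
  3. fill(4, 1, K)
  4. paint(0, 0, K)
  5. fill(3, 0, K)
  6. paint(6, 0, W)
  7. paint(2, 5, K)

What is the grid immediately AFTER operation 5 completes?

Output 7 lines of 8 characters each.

Answer: KKKKKKKK
KKKKKKKK
KKKKKKKK
KKKKKKKK
KKKKKGKK
KKKKKKKK
KKKKKKKK

Derivation:
After op 1 paint(4,5,G):
BBBBBBBB
BBBBBBBB
BBBBBBBB
BBKKKKBB
BYYYYGBB
BYYYYBBB
BYYYYBBB
After op 2 paint(0,0,W):
WBBBBBBB
BBBBBBBB
BBBBBBBB
BBKKKKBB
BYYYYGBB
BYYYYBBB
BYYYYBBB
After op 3 fill(4,1,K) [12 cells changed]:
WBBBBBBB
BBBBBBBB
BBBBBBBB
BBKKKKBB
BKKKKGBB
BKKKKBBB
BKKKKBBB
After op 4 paint(0,0,K):
KBBBBBBB
BBBBBBBB
BBBBBBBB
BBKKKKBB
BKKKKGBB
BKKKKBBB
BKKKKBBB
After op 5 fill(3,0,K) [38 cells changed]:
KKKKKKKK
KKKKKKKK
KKKKKKKK
KKKKKKKK
KKKKKGKK
KKKKKKKK
KKKKKKKK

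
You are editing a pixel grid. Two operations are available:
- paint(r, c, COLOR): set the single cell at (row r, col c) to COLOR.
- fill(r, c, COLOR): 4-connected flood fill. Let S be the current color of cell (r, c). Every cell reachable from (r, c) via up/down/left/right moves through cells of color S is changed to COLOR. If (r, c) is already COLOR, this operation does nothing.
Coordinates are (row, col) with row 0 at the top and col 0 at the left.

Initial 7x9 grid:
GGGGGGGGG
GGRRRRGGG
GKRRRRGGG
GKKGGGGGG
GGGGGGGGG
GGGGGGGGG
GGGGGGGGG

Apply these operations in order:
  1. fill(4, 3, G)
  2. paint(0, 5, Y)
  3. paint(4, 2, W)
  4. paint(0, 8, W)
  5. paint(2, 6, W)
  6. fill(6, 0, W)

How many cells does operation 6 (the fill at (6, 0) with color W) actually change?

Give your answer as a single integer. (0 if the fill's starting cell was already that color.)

After op 1 fill(4,3,G) [0 cells changed]:
GGGGGGGGG
GGRRRRGGG
GKRRRRGGG
GKKGGGGGG
GGGGGGGGG
GGGGGGGGG
GGGGGGGGG
After op 2 paint(0,5,Y):
GGGGGYGGG
GGRRRRGGG
GKRRRRGGG
GKKGGGGGG
GGGGGGGGG
GGGGGGGGG
GGGGGGGGG
After op 3 paint(4,2,W):
GGGGGYGGG
GGRRRRGGG
GKRRRRGGG
GKKGGGGGG
GGWGGGGGG
GGGGGGGGG
GGGGGGGGG
After op 4 paint(0,8,W):
GGGGGYGGW
GGRRRRGGG
GKRRRRGGG
GKKGGGGGG
GGWGGGGGG
GGGGGGGGG
GGGGGGGGG
After op 5 paint(2,6,W):
GGGGGYGGW
GGRRRRGGG
GKRRRRWGG
GKKGGGGGG
GGWGGGGGG
GGGGGGGGG
GGGGGGGGG
After op 6 fill(6,0,W) [48 cells changed]:
WWWWWYWWW
WWRRRRWWW
WKRRRRWWW
WKKWWWWWW
WWWWWWWWW
WWWWWWWWW
WWWWWWWWW

Answer: 48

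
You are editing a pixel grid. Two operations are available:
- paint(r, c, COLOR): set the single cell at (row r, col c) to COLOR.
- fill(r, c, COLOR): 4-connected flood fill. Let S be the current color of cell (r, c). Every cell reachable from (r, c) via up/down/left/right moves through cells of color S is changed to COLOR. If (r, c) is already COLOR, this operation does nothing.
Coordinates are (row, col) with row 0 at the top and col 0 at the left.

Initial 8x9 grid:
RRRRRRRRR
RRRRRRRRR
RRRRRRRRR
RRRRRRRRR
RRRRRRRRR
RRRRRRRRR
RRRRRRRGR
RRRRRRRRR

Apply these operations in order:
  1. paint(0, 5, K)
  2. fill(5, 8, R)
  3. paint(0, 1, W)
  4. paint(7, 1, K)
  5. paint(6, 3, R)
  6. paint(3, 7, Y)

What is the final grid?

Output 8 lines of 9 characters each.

Answer: RWRRRKRRR
RRRRRRRRR
RRRRRRRRR
RRRRRRRYR
RRRRRRRRR
RRRRRRRRR
RRRRRRRGR
RKRRRRRRR

Derivation:
After op 1 paint(0,5,K):
RRRRRKRRR
RRRRRRRRR
RRRRRRRRR
RRRRRRRRR
RRRRRRRRR
RRRRRRRRR
RRRRRRRGR
RRRRRRRRR
After op 2 fill(5,8,R) [0 cells changed]:
RRRRRKRRR
RRRRRRRRR
RRRRRRRRR
RRRRRRRRR
RRRRRRRRR
RRRRRRRRR
RRRRRRRGR
RRRRRRRRR
After op 3 paint(0,1,W):
RWRRRKRRR
RRRRRRRRR
RRRRRRRRR
RRRRRRRRR
RRRRRRRRR
RRRRRRRRR
RRRRRRRGR
RRRRRRRRR
After op 4 paint(7,1,K):
RWRRRKRRR
RRRRRRRRR
RRRRRRRRR
RRRRRRRRR
RRRRRRRRR
RRRRRRRRR
RRRRRRRGR
RKRRRRRRR
After op 5 paint(6,3,R):
RWRRRKRRR
RRRRRRRRR
RRRRRRRRR
RRRRRRRRR
RRRRRRRRR
RRRRRRRRR
RRRRRRRGR
RKRRRRRRR
After op 6 paint(3,7,Y):
RWRRRKRRR
RRRRRRRRR
RRRRRRRRR
RRRRRRRYR
RRRRRRRRR
RRRRRRRRR
RRRRRRRGR
RKRRRRRRR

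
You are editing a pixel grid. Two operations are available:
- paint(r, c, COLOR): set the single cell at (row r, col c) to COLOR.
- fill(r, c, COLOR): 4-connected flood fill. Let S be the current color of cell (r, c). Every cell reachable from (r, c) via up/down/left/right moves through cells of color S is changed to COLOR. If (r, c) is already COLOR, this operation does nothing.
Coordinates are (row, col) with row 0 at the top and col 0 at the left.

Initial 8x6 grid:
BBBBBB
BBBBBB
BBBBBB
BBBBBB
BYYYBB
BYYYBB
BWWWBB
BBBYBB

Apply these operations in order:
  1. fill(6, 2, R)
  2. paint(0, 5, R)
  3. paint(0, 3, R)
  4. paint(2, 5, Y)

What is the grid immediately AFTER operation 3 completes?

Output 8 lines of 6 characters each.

After op 1 fill(6,2,R) [3 cells changed]:
BBBBBB
BBBBBB
BBBBBB
BBBBBB
BYYYBB
BYYYBB
BRRRBB
BBBYBB
After op 2 paint(0,5,R):
BBBBBR
BBBBBB
BBBBBB
BBBBBB
BYYYBB
BYYYBB
BRRRBB
BBBYBB
After op 3 paint(0,3,R):
BBBRBR
BBBBBB
BBBBBB
BBBBBB
BYYYBB
BYYYBB
BRRRBB
BBBYBB

Answer: BBBRBR
BBBBBB
BBBBBB
BBBBBB
BYYYBB
BYYYBB
BRRRBB
BBBYBB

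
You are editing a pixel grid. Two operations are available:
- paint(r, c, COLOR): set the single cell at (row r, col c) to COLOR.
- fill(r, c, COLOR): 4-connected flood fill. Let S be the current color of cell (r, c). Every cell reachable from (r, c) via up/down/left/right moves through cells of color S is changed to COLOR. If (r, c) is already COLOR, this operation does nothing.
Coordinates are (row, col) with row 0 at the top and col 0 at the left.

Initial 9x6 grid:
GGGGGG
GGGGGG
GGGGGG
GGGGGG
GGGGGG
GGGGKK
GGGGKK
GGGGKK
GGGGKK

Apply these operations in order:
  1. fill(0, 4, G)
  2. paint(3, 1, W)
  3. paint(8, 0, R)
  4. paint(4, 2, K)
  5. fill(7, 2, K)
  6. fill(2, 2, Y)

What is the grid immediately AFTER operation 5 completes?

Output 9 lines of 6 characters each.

After op 1 fill(0,4,G) [0 cells changed]:
GGGGGG
GGGGGG
GGGGGG
GGGGGG
GGGGGG
GGGGKK
GGGGKK
GGGGKK
GGGGKK
After op 2 paint(3,1,W):
GGGGGG
GGGGGG
GGGGGG
GWGGGG
GGGGGG
GGGGKK
GGGGKK
GGGGKK
GGGGKK
After op 3 paint(8,0,R):
GGGGGG
GGGGGG
GGGGGG
GWGGGG
GGGGGG
GGGGKK
GGGGKK
GGGGKK
RGGGKK
After op 4 paint(4,2,K):
GGGGGG
GGGGGG
GGGGGG
GWGGGG
GGKGGG
GGGGKK
GGGGKK
GGGGKK
RGGGKK
After op 5 fill(7,2,K) [43 cells changed]:
KKKKKK
KKKKKK
KKKKKK
KWKKKK
KKKKKK
KKKKKK
KKKKKK
KKKKKK
RKKKKK

Answer: KKKKKK
KKKKKK
KKKKKK
KWKKKK
KKKKKK
KKKKKK
KKKKKK
KKKKKK
RKKKKK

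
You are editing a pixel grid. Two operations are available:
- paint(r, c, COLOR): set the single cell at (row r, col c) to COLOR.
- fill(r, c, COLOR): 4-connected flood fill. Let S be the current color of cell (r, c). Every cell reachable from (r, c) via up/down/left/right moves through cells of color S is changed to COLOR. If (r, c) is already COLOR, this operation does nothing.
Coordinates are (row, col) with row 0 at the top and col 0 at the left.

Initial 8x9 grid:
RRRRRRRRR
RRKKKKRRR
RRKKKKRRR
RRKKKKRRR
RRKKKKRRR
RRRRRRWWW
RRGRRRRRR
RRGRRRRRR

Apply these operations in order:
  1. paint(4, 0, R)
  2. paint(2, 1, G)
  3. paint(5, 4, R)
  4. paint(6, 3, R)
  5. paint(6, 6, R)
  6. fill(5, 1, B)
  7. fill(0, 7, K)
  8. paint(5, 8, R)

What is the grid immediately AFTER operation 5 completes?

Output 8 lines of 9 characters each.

After op 1 paint(4,0,R):
RRRRRRRRR
RRKKKKRRR
RRKKKKRRR
RRKKKKRRR
RRKKKKRRR
RRRRRRWWW
RRGRRRRRR
RRGRRRRRR
After op 2 paint(2,1,G):
RRRRRRRRR
RRKKKKRRR
RGKKKKRRR
RRKKKKRRR
RRKKKKRRR
RRRRRRWWW
RRGRRRRRR
RRGRRRRRR
After op 3 paint(5,4,R):
RRRRRRRRR
RRKKKKRRR
RGKKKKRRR
RRKKKKRRR
RRKKKKRRR
RRRRRRWWW
RRGRRRRRR
RRGRRRRRR
After op 4 paint(6,3,R):
RRRRRRRRR
RRKKKKRRR
RGKKKKRRR
RRKKKKRRR
RRKKKKRRR
RRRRRRWWW
RRGRRRRRR
RRGRRRRRR
After op 5 paint(6,6,R):
RRRRRRRRR
RRKKKKRRR
RGKKKKRRR
RRKKKKRRR
RRKKKKRRR
RRRRRRWWW
RRGRRRRRR
RRGRRRRRR

Answer: RRRRRRRRR
RRKKKKRRR
RGKKKKRRR
RRKKKKRRR
RRKKKKRRR
RRRRRRWWW
RRGRRRRRR
RRGRRRRRR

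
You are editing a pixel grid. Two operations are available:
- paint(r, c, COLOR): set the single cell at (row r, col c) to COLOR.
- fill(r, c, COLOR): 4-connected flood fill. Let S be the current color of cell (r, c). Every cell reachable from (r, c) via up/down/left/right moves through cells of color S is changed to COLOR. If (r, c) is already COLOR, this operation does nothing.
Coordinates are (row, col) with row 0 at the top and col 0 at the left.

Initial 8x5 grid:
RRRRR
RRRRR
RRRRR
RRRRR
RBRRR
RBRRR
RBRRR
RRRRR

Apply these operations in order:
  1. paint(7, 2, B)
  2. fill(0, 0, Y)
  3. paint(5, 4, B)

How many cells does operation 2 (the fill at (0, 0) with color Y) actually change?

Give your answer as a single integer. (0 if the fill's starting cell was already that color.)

Answer: 36

Derivation:
After op 1 paint(7,2,B):
RRRRR
RRRRR
RRRRR
RRRRR
RBRRR
RBRRR
RBRRR
RRBRR
After op 2 fill(0,0,Y) [36 cells changed]:
YYYYY
YYYYY
YYYYY
YYYYY
YBYYY
YBYYY
YBYYY
YYBYY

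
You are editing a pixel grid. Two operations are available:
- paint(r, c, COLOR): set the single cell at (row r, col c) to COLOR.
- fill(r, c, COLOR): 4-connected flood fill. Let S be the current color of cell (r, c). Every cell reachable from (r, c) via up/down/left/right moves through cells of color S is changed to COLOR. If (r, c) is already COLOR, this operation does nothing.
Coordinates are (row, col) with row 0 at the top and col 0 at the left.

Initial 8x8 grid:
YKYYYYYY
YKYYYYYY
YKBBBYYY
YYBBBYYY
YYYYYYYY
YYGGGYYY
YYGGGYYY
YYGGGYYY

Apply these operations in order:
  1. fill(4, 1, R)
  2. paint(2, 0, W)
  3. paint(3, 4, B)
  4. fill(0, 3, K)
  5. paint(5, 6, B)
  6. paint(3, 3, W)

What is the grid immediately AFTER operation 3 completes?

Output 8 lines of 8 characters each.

Answer: RKRRRRRR
RKRRRRRR
WKBBBRRR
RRBBBRRR
RRRRRRRR
RRGGGRRR
RRGGGRRR
RRGGGRRR

Derivation:
After op 1 fill(4,1,R) [46 cells changed]:
RKRRRRRR
RKRRRRRR
RKBBBRRR
RRBBBRRR
RRRRRRRR
RRGGGRRR
RRGGGRRR
RRGGGRRR
After op 2 paint(2,0,W):
RKRRRRRR
RKRRRRRR
WKBBBRRR
RRBBBRRR
RRRRRRRR
RRGGGRRR
RRGGGRRR
RRGGGRRR
After op 3 paint(3,4,B):
RKRRRRRR
RKRRRRRR
WKBBBRRR
RRBBBRRR
RRRRRRRR
RRGGGRRR
RRGGGRRR
RRGGGRRR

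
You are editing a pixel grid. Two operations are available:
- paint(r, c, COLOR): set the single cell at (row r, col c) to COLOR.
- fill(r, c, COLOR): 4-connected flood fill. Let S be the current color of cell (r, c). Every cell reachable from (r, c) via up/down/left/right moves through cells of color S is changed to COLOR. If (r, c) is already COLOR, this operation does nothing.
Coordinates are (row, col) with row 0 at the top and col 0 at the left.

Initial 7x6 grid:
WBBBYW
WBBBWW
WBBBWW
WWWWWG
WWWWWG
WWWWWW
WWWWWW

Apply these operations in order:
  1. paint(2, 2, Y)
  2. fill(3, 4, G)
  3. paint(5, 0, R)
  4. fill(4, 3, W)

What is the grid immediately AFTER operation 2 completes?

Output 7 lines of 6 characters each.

After op 1 paint(2,2,Y):
WBBBYW
WBBBWW
WBYBWW
WWWWWG
WWWWWG
WWWWWW
WWWWWW
After op 2 fill(3,4,G) [30 cells changed]:
GBBBYG
GBBBGG
GBYBGG
GGGGGG
GGGGGG
GGGGGG
GGGGGG

Answer: GBBBYG
GBBBGG
GBYBGG
GGGGGG
GGGGGG
GGGGGG
GGGGGG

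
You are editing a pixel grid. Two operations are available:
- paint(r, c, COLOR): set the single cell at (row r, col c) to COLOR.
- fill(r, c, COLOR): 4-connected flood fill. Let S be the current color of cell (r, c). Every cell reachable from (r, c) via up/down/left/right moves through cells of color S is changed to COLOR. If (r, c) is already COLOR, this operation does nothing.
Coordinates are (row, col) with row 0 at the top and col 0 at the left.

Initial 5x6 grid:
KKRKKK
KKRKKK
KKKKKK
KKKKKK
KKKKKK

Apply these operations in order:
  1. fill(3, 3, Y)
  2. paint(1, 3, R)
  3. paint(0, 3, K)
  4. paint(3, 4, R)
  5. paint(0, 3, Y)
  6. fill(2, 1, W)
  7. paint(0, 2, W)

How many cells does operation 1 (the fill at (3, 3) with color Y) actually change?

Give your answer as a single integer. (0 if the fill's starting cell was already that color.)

After op 1 fill(3,3,Y) [28 cells changed]:
YYRYYY
YYRYYY
YYYYYY
YYYYYY
YYYYYY

Answer: 28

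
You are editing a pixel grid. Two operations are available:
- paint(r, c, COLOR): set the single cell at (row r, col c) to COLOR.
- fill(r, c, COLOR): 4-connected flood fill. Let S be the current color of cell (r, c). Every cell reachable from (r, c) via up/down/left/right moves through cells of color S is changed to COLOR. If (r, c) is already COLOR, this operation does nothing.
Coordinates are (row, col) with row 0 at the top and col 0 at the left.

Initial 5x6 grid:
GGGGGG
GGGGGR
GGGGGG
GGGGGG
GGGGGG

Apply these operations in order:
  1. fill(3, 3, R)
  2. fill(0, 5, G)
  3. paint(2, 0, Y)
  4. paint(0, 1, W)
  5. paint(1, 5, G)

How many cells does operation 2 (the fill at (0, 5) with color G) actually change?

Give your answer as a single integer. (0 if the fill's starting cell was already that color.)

After op 1 fill(3,3,R) [29 cells changed]:
RRRRRR
RRRRRR
RRRRRR
RRRRRR
RRRRRR
After op 2 fill(0,5,G) [30 cells changed]:
GGGGGG
GGGGGG
GGGGGG
GGGGGG
GGGGGG

Answer: 30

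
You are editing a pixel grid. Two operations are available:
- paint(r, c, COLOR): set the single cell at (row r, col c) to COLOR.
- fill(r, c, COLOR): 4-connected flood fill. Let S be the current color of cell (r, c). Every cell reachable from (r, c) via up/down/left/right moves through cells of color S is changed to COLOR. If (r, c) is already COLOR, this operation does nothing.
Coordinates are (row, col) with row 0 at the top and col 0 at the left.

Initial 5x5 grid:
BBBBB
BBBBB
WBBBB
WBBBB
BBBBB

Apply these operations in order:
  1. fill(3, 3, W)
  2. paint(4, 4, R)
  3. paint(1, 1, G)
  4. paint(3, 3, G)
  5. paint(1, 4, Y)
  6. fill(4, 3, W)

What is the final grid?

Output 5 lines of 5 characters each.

Answer: WWWWW
WGWWY
WWWWW
WWWGW
WWWWR

Derivation:
After op 1 fill(3,3,W) [23 cells changed]:
WWWWW
WWWWW
WWWWW
WWWWW
WWWWW
After op 2 paint(4,4,R):
WWWWW
WWWWW
WWWWW
WWWWW
WWWWR
After op 3 paint(1,1,G):
WWWWW
WGWWW
WWWWW
WWWWW
WWWWR
After op 4 paint(3,3,G):
WWWWW
WGWWW
WWWWW
WWWGW
WWWWR
After op 5 paint(1,4,Y):
WWWWW
WGWWY
WWWWW
WWWGW
WWWWR
After op 6 fill(4,3,W) [0 cells changed]:
WWWWW
WGWWY
WWWWW
WWWGW
WWWWR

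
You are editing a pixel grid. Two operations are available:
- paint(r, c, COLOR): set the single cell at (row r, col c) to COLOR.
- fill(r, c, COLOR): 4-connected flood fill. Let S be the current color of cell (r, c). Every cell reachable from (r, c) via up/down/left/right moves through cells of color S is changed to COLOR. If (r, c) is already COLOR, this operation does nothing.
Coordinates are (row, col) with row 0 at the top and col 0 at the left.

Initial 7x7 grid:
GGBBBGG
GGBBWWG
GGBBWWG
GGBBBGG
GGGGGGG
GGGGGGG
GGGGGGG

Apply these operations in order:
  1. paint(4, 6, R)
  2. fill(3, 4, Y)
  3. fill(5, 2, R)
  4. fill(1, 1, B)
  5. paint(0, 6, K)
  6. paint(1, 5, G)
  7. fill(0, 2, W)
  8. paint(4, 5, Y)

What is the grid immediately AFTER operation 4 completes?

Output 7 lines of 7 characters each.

Answer: BBYYYBB
BBYYWWB
BBYYWWB
BBYYYBB
BBBBBBB
BBBBBBB
BBBBBBB

Derivation:
After op 1 paint(4,6,R):
GGBBBGG
GGBBWWG
GGBBWWG
GGBBBGG
GGGGGGR
GGGGGGG
GGGGGGG
After op 2 fill(3,4,Y) [10 cells changed]:
GGYYYGG
GGYYWWG
GGYYWWG
GGYYYGG
GGGGGGR
GGGGGGG
GGGGGGG
After op 3 fill(5,2,R) [34 cells changed]:
RRYYYRR
RRYYWWR
RRYYWWR
RRYYYRR
RRRRRRR
RRRRRRR
RRRRRRR
After op 4 fill(1,1,B) [35 cells changed]:
BBYYYBB
BBYYWWB
BBYYWWB
BBYYYBB
BBBBBBB
BBBBBBB
BBBBBBB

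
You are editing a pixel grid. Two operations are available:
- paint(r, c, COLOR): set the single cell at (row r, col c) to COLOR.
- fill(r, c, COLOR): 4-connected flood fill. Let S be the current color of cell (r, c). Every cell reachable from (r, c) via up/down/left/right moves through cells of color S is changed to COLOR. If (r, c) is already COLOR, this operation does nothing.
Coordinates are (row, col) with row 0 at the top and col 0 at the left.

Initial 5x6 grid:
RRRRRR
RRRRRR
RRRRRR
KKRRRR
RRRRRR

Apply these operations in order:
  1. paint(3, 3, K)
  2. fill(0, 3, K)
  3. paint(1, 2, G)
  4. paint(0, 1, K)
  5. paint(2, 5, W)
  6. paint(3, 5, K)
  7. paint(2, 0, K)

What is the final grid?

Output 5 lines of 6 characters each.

After op 1 paint(3,3,K):
RRRRRR
RRRRRR
RRRRRR
KKRKRR
RRRRRR
After op 2 fill(0,3,K) [27 cells changed]:
KKKKKK
KKKKKK
KKKKKK
KKKKKK
KKKKKK
After op 3 paint(1,2,G):
KKKKKK
KKGKKK
KKKKKK
KKKKKK
KKKKKK
After op 4 paint(0,1,K):
KKKKKK
KKGKKK
KKKKKK
KKKKKK
KKKKKK
After op 5 paint(2,5,W):
KKKKKK
KKGKKK
KKKKKW
KKKKKK
KKKKKK
After op 6 paint(3,5,K):
KKKKKK
KKGKKK
KKKKKW
KKKKKK
KKKKKK
After op 7 paint(2,0,K):
KKKKKK
KKGKKK
KKKKKW
KKKKKK
KKKKKK

Answer: KKKKKK
KKGKKK
KKKKKW
KKKKKK
KKKKKK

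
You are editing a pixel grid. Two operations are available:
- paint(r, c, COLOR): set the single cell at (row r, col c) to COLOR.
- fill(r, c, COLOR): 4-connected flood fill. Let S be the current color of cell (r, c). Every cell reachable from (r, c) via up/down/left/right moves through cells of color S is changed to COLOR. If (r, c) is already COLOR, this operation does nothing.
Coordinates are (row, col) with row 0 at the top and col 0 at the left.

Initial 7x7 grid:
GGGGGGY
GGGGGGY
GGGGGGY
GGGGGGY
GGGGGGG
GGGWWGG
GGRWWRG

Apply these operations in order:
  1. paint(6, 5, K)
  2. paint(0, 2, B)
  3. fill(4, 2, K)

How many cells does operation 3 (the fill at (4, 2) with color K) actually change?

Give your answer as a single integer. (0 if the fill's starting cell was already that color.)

After op 1 paint(6,5,K):
GGGGGGY
GGGGGGY
GGGGGGY
GGGGGGY
GGGGGGG
GGGWWGG
GGRWWKG
After op 2 paint(0,2,B):
GGBGGGY
GGGGGGY
GGGGGGY
GGGGGGY
GGGGGGG
GGGWWGG
GGRWWKG
After op 3 fill(4,2,K) [38 cells changed]:
KKBKKKY
KKKKKKY
KKKKKKY
KKKKKKY
KKKKKKK
KKKWWKK
KKRWWKK

Answer: 38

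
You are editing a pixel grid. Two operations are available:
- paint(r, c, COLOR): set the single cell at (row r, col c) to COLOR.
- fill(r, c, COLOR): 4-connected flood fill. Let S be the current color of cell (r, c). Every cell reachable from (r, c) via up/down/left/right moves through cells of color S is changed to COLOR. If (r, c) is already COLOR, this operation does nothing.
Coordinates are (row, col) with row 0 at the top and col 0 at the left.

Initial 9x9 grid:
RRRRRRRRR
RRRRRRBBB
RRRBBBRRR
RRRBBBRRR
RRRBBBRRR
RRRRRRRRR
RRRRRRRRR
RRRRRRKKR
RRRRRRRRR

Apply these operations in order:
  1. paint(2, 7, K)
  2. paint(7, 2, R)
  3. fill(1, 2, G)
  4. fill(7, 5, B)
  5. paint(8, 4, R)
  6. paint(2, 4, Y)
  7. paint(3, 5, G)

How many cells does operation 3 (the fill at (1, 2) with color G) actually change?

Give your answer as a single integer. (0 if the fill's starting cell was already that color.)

Answer: 66

Derivation:
After op 1 paint(2,7,K):
RRRRRRRRR
RRRRRRBBB
RRRBBBRKR
RRRBBBRRR
RRRBBBRRR
RRRRRRRRR
RRRRRRRRR
RRRRRRKKR
RRRRRRRRR
After op 2 paint(7,2,R):
RRRRRRRRR
RRRRRRBBB
RRRBBBRKR
RRRBBBRRR
RRRBBBRRR
RRRRRRRRR
RRRRRRRRR
RRRRRRKKR
RRRRRRRRR
After op 3 fill(1,2,G) [66 cells changed]:
GGGGGGGGG
GGGGGGBBB
GGGBBBGKG
GGGBBBGGG
GGGBBBGGG
GGGGGGGGG
GGGGGGGGG
GGGGGGKKG
GGGGGGGGG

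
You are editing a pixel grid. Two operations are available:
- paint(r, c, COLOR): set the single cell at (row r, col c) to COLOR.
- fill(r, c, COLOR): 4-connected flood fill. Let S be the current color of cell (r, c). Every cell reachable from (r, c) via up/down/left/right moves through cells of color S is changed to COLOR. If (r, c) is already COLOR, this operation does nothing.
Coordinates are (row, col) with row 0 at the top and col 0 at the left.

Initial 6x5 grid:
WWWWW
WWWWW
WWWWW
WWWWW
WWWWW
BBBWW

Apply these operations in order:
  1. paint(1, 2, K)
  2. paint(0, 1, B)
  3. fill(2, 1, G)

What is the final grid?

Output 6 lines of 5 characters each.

Answer: GBGGG
GGKGG
GGGGG
GGGGG
GGGGG
BBBGG

Derivation:
After op 1 paint(1,2,K):
WWWWW
WWKWW
WWWWW
WWWWW
WWWWW
BBBWW
After op 2 paint(0,1,B):
WBWWW
WWKWW
WWWWW
WWWWW
WWWWW
BBBWW
After op 3 fill(2,1,G) [25 cells changed]:
GBGGG
GGKGG
GGGGG
GGGGG
GGGGG
BBBGG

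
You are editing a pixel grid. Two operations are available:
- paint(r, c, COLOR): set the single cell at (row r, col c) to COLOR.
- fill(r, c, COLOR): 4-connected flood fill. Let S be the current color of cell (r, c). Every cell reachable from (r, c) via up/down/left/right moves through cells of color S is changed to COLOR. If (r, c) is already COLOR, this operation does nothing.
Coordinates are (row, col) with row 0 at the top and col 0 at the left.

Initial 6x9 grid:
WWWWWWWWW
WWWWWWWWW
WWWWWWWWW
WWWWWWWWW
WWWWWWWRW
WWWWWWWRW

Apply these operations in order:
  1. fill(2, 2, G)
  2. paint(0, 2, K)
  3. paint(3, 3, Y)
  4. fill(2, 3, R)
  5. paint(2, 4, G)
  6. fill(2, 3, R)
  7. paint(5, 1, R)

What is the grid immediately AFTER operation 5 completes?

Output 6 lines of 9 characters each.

After op 1 fill(2,2,G) [52 cells changed]:
GGGGGGGGG
GGGGGGGGG
GGGGGGGGG
GGGGGGGGG
GGGGGGGRG
GGGGGGGRG
After op 2 paint(0,2,K):
GGKGGGGGG
GGGGGGGGG
GGGGGGGGG
GGGGGGGGG
GGGGGGGRG
GGGGGGGRG
After op 3 paint(3,3,Y):
GGKGGGGGG
GGGGGGGGG
GGGGGGGGG
GGGYGGGGG
GGGGGGGRG
GGGGGGGRG
After op 4 fill(2,3,R) [50 cells changed]:
RRKRRRRRR
RRRRRRRRR
RRRRRRRRR
RRRYRRRRR
RRRRRRRRR
RRRRRRRRR
After op 5 paint(2,4,G):
RRKRRRRRR
RRRRRRRRR
RRRRGRRRR
RRRYRRRRR
RRRRRRRRR
RRRRRRRRR

Answer: RRKRRRRRR
RRRRRRRRR
RRRRGRRRR
RRRYRRRRR
RRRRRRRRR
RRRRRRRRR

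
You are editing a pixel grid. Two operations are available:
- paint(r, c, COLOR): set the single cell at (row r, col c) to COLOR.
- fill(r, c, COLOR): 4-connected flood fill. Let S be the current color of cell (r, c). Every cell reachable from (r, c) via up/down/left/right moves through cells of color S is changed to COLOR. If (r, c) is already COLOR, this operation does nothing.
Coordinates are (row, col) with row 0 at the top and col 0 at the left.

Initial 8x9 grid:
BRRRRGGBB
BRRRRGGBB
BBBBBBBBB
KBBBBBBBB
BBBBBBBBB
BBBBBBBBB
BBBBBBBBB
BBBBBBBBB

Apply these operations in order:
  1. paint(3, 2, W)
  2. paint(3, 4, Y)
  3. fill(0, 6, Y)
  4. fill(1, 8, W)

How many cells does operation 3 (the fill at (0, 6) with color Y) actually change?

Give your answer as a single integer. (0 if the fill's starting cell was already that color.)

Answer: 4

Derivation:
After op 1 paint(3,2,W):
BRRRRGGBB
BRRRRGGBB
BBBBBBBBB
KBWBBBBBB
BBBBBBBBB
BBBBBBBBB
BBBBBBBBB
BBBBBBBBB
After op 2 paint(3,4,Y):
BRRRRGGBB
BRRRRGGBB
BBBBBBBBB
KBWBYBBBB
BBBBBBBBB
BBBBBBBBB
BBBBBBBBB
BBBBBBBBB
After op 3 fill(0,6,Y) [4 cells changed]:
BRRRRYYBB
BRRRRYYBB
BBBBBBBBB
KBWBYBBBB
BBBBBBBBB
BBBBBBBBB
BBBBBBBBB
BBBBBBBBB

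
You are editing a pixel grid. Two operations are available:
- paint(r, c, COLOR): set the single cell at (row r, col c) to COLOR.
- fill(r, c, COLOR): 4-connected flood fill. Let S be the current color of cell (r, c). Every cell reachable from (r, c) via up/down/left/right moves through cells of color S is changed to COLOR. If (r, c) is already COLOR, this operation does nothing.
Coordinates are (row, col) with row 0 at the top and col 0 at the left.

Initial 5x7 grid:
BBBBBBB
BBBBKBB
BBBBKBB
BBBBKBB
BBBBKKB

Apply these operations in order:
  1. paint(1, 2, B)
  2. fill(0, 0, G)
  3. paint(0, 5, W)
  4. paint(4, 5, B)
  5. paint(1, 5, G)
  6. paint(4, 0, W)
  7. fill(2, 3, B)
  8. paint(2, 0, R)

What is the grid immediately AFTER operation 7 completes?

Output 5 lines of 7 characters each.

After op 1 paint(1,2,B):
BBBBBBB
BBBBKBB
BBBBKBB
BBBBKBB
BBBBKKB
After op 2 fill(0,0,G) [30 cells changed]:
GGGGGGG
GGGGKGG
GGGGKGG
GGGGKGG
GGGGKKG
After op 3 paint(0,5,W):
GGGGGWG
GGGGKGG
GGGGKGG
GGGGKGG
GGGGKKG
After op 4 paint(4,5,B):
GGGGGWG
GGGGKGG
GGGGKGG
GGGGKGG
GGGGKBG
After op 5 paint(1,5,G):
GGGGGWG
GGGGKGG
GGGGKGG
GGGGKGG
GGGGKBG
After op 6 paint(4,0,W):
GGGGGWG
GGGGKGG
GGGGKGG
GGGGKGG
WGGGKBG
After op 7 fill(2,3,B) [20 cells changed]:
BBBBBWG
BBBBKGG
BBBBKGG
BBBBKGG
WBBBKBG

Answer: BBBBBWG
BBBBKGG
BBBBKGG
BBBBKGG
WBBBKBG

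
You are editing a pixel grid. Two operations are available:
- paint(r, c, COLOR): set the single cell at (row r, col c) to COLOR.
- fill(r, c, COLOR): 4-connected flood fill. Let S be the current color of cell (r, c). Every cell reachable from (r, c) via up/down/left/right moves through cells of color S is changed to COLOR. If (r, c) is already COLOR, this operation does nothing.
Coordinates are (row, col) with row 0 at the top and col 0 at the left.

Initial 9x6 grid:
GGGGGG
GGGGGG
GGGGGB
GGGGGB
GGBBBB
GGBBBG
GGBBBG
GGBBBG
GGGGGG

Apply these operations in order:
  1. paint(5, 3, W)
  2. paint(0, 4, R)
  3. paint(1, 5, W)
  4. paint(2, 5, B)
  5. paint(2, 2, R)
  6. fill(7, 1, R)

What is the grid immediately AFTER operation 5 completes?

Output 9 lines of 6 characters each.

After op 1 paint(5,3,W):
GGGGGG
GGGGGG
GGGGGB
GGGGGB
GGBBBB
GGBWBG
GGBBBG
GGBBBG
GGGGGG
After op 2 paint(0,4,R):
GGGGRG
GGGGGG
GGGGGB
GGGGGB
GGBBBB
GGBWBG
GGBBBG
GGBBBG
GGGGGG
After op 3 paint(1,5,W):
GGGGRG
GGGGGW
GGGGGB
GGGGGB
GGBBBB
GGBWBG
GGBBBG
GGBBBG
GGGGGG
After op 4 paint(2,5,B):
GGGGRG
GGGGGW
GGGGGB
GGGGGB
GGBBBB
GGBWBG
GGBBBG
GGBBBG
GGGGGG
After op 5 paint(2,2,R):
GGGGRG
GGGGGW
GGRGGB
GGGGGB
GGBBBB
GGBWBG
GGBBBG
GGBBBG
GGGGGG

Answer: GGGGRG
GGGGGW
GGRGGB
GGGGGB
GGBBBB
GGBWBG
GGBBBG
GGBBBG
GGGGGG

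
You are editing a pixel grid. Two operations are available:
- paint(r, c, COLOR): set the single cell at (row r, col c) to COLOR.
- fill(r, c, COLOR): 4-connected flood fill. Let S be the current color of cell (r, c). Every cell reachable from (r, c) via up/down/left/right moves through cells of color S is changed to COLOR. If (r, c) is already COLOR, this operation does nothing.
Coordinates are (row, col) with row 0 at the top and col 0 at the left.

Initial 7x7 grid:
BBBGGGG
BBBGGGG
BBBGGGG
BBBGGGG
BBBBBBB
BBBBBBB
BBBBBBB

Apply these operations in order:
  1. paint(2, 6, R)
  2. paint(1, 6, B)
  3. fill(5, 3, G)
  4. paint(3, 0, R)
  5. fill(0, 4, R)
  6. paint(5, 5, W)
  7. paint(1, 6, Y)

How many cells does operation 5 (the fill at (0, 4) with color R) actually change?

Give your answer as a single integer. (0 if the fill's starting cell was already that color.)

Answer: 46

Derivation:
After op 1 paint(2,6,R):
BBBGGGG
BBBGGGG
BBBGGGR
BBBGGGG
BBBBBBB
BBBBBBB
BBBBBBB
After op 2 paint(1,6,B):
BBBGGGG
BBBGGGB
BBBGGGR
BBBGGGG
BBBBBBB
BBBBBBB
BBBBBBB
After op 3 fill(5,3,G) [33 cells changed]:
GGGGGGG
GGGGGGB
GGGGGGR
GGGGGGG
GGGGGGG
GGGGGGG
GGGGGGG
After op 4 paint(3,0,R):
GGGGGGG
GGGGGGB
GGGGGGR
RGGGGGG
GGGGGGG
GGGGGGG
GGGGGGG
After op 5 fill(0,4,R) [46 cells changed]:
RRRRRRR
RRRRRRB
RRRRRRR
RRRRRRR
RRRRRRR
RRRRRRR
RRRRRRR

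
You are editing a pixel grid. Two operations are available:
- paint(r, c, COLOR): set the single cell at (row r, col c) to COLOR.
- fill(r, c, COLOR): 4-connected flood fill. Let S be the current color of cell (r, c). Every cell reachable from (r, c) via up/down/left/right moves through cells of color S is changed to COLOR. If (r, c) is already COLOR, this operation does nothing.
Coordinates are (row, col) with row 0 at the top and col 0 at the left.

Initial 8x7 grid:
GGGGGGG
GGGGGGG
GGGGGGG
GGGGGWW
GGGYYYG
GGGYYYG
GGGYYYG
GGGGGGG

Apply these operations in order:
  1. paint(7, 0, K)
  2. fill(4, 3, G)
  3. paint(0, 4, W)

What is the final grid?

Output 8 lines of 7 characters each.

After op 1 paint(7,0,K):
GGGGGGG
GGGGGGG
GGGGGGG
GGGGGWW
GGGYYYG
GGGYYYG
GGGYYYG
KGGGGGG
After op 2 fill(4,3,G) [9 cells changed]:
GGGGGGG
GGGGGGG
GGGGGGG
GGGGGWW
GGGGGGG
GGGGGGG
GGGGGGG
KGGGGGG
After op 3 paint(0,4,W):
GGGGWGG
GGGGGGG
GGGGGGG
GGGGGWW
GGGGGGG
GGGGGGG
GGGGGGG
KGGGGGG

Answer: GGGGWGG
GGGGGGG
GGGGGGG
GGGGGWW
GGGGGGG
GGGGGGG
GGGGGGG
KGGGGGG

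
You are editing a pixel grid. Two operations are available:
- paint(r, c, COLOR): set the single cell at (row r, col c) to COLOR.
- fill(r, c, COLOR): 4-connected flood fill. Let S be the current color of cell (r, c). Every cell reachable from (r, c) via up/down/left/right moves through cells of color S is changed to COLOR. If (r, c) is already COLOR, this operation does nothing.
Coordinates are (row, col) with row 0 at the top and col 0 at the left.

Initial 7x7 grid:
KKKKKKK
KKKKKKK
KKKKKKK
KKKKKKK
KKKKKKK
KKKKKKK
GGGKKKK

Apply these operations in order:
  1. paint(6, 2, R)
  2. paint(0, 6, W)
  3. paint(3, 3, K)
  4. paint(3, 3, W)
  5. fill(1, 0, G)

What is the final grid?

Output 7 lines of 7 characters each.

Answer: GGGGGGW
GGGGGGG
GGGGGGG
GGGWGGG
GGGGGGG
GGGGGGG
GGRGGGG

Derivation:
After op 1 paint(6,2,R):
KKKKKKK
KKKKKKK
KKKKKKK
KKKKKKK
KKKKKKK
KKKKKKK
GGRKKKK
After op 2 paint(0,6,W):
KKKKKKW
KKKKKKK
KKKKKKK
KKKKKKK
KKKKKKK
KKKKKKK
GGRKKKK
After op 3 paint(3,3,K):
KKKKKKW
KKKKKKK
KKKKKKK
KKKKKKK
KKKKKKK
KKKKKKK
GGRKKKK
After op 4 paint(3,3,W):
KKKKKKW
KKKKKKK
KKKKKKK
KKKWKKK
KKKKKKK
KKKKKKK
GGRKKKK
After op 5 fill(1,0,G) [44 cells changed]:
GGGGGGW
GGGGGGG
GGGGGGG
GGGWGGG
GGGGGGG
GGGGGGG
GGRGGGG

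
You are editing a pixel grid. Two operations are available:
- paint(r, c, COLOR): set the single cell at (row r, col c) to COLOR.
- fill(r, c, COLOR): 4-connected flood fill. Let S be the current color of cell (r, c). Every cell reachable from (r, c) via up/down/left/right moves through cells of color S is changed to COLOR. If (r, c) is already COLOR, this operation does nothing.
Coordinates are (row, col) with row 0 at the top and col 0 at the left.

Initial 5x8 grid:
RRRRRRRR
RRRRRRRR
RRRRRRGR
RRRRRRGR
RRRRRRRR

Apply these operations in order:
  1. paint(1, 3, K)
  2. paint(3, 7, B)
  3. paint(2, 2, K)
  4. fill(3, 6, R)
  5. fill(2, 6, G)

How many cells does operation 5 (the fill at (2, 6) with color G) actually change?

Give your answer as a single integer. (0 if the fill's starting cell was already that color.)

After op 1 paint(1,3,K):
RRRRRRRR
RRRKRRRR
RRRRRRGR
RRRRRRGR
RRRRRRRR
After op 2 paint(3,7,B):
RRRRRRRR
RRRKRRRR
RRRRRRGR
RRRRRRGB
RRRRRRRR
After op 3 paint(2,2,K):
RRRRRRRR
RRRKRRRR
RRKRRRGR
RRRRRRGB
RRRRRRRR
After op 4 fill(3,6,R) [2 cells changed]:
RRRRRRRR
RRRKRRRR
RRKRRRRR
RRRRRRRB
RRRRRRRR
After op 5 fill(2,6,G) [37 cells changed]:
GGGGGGGG
GGGKGGGG
GGKGGGGG
GGGGGGGB
GGGGGGGG

Answer: 37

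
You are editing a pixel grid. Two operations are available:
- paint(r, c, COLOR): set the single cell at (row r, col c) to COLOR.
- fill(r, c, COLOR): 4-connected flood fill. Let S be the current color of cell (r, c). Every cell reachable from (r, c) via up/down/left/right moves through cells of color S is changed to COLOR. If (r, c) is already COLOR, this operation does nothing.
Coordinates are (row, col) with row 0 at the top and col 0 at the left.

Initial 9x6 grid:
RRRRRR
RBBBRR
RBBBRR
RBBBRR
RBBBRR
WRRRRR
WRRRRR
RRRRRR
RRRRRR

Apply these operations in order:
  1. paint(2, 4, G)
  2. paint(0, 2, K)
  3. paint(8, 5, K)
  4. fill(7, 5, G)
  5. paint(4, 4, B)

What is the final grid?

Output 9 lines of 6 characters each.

After op 1 paint(2,4,G):
RRRRRR
RBBBRR
RBBBGR
RBBBRR
RBBBRR
WRRRRR
WRRRRR
RRRRRR
RRRRRR
After op 2 paint(0,2,K):
RRKRRR
RBBBRR
RBBBGR
RBBBRR
RBBBRR
WRRRRR
WRRRRR
RRRRRR
RRRRRR
After op 3 paint(8,5,K):
RRKRRR
RBBBRR
RBBBGR
RBBBRR
RBBBRR
WRRRRR
WRRRRR
RRRRRR
RRRRRK
After op 4 fill(7,5,G) [31 cells changed]:
RRKGGG
RBBBGG
RBBBGG
RBBBGG
RBBBGG
WGGGGG
WGGGGG
GGGGGG
GGGGGK
After op 5 paint(4,4,B):
RRKGGG
RBBBGG
RBBBGG
RBBBGG
RBBBBG
WGGGGG
WGGGGG
GGGGGG
GGGGGK

Answer: RRKGGG
RBBBGG
RBBBGG
RBBBGG
RBBBBG
WGGGGG
WGGGGG
GGGGGG
GGGGGK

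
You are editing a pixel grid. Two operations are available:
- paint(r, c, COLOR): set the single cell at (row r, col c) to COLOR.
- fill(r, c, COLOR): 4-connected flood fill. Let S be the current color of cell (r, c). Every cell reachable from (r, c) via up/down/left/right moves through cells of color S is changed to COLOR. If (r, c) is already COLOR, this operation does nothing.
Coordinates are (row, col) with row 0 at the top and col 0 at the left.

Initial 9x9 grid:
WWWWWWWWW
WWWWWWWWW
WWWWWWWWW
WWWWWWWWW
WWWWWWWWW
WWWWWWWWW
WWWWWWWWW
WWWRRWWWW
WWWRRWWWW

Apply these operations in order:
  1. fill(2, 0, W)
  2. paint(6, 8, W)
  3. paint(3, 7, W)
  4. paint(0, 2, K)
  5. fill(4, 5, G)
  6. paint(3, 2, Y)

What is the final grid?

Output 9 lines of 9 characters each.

Answer: GGKGGGGGG
GGGGGGGGG
GGGGGGGGG
GGYGGGGGG
GGGGGGGGG
GGGGGGGGG
GGGGGGGGG
GGGRRGGGG
GGGRRGGGG

Derivation:
After op 1 fill(2,0,W) [0 cells changed]:
WWWWWWWWW
WWWWWWWWW
WWWWWWWWW
WWWWWWWWW
WWWWWWWWW
WWWWWWWWW
WWWWWWWWW
WWWRRWWWW
WWWRRWWWW
After op 2 paint(6,8,W):
WWWWWWWWW
WWWWWWWWW
WWWWWWWWW
WWWWWWWWW
WWWWWWWWW
WWWWWWWWW
WWWWWWWWW
WWWRRWWWW
WWWRRWWWW
After op 3 paint(3,7,W):
WWWWWWWWW
WWWWWWWWW
WWWWWWWWW
WWWWWWWWW
WWWWWWWWW
WWWWWWWWW
WWWWWWWWW
WWWRRWWWW
WWWRRWWWW
After op 4 paint(0,2,K):
WWKWWWWWW
WWWWWWWWW
WWWWWWWWW
WWWWWWWWW
WWWWWWWWW
WWWWWWWWW
WWWWWWWWW
WWWRRWWWW
WWWRRWWWW
After op 5 fill(4,5,G) [76 cells changed]:
GGKGGGGGG
GGGGGGGGG
GGGGGGGGG
GGGGGGGGG
GGGGGGGGG
GGGGGGGGG
GGGGGGGGG
GGGRRGGGG
GGGRRGGGG
After op 6 paint(3,2,Y):
GGKGGGGGG
GGGGGGGGG
GGGGGGGGG
GGYGGGGGG
GGGGGGGGG
GGGGGGGGG
GGGGGGGGG
GGGRRGGGG
GGGRRGGGG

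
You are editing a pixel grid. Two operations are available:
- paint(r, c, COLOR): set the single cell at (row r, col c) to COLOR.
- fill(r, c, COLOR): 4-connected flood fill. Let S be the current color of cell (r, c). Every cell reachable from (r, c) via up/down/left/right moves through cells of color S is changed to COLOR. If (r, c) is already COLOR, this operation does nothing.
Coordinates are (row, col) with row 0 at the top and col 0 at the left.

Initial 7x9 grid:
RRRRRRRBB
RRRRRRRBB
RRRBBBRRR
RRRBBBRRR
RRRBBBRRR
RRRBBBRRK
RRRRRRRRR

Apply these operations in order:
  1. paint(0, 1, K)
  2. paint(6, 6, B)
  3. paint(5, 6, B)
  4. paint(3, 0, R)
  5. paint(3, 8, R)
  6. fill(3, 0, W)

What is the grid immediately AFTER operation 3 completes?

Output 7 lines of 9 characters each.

After op 1 paint(0,1,K):
RKRRRRRBB
RRRRRRRBB
RRRBBBRRR
RRRBBBRRR
RRRBBBRRR
RRRBBBRRK
RRRRRRRRR
After op 2 paint(6,6,B):
RKRRRRRBB
RRRRRRRBB
RRRBBBRRR
RRRBBBRRR
RRRBBBRRR
RRRBBBRRK
RRRRRRBRR
After op 3 paint(5,6,B):
RKRRRRRBB
RRRRRRRBB
RRRBBBRRR
RRRBBBRRR
RRRBBBRRR
RRRBBBBRK
RRRRRRBRR

Answer: RKRRRRRBB
RRRRRRRBB
RRRBBBRRR
RRRBBBRRR
RRRBBBRRR
RRRBBBBRK
RRRRRRBRR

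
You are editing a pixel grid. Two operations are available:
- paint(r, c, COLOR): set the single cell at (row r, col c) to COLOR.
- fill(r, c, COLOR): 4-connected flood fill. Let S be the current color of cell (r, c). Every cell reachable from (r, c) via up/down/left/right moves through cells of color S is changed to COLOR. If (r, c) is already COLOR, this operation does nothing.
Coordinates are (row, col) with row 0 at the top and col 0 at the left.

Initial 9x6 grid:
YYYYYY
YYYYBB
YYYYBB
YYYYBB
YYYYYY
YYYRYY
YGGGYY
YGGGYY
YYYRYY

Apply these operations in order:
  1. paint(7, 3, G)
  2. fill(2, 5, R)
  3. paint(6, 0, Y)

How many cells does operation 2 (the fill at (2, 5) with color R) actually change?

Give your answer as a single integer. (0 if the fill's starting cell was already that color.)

Answer: 6

Derivation:
After op 1 paint(7,3,G):
YYYYYY
YYYYBB
YYYYBB
YYYYBB
YYYYYY
YYYRYY
YGGGYY
YGGGYY
YYYRYY
After op 2 fill(2,5,R) [6 cells changed]:
YYYYYY
YYYYRR
YYYYRR
YYYYRR
YYYYYY
YYYRYY
YGGGYY
YGGGYY
YYYRYY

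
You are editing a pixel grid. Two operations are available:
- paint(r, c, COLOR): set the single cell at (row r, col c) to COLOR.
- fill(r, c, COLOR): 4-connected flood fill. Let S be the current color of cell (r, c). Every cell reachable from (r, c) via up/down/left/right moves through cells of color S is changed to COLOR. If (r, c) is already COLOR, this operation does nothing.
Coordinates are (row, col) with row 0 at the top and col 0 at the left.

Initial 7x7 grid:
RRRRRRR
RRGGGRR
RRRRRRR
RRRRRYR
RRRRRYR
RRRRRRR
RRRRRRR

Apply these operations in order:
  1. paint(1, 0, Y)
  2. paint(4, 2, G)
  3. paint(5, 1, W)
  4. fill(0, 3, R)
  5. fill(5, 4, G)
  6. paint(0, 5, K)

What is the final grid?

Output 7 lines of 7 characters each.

After op 1 paint(1,0,Y):
RRRRRRR
YRGGGRR
RRRRRRR
RRRRRYR
RRRRRYR
RRRRRRR
RRRRRRR
After op 2 paint(4,2,G):
RRRRRRR
YRGGGRR
RRRRRRR
RRRRRYR
RRGRRYR
RRRRRRR
RRRRRRR
After op 3 paint(5,1,W):
RRRRRRR
YRGGGRR
RRRRRRR
RRRRRYR
RRGRRYR
RWRRRRR
RRRRRRR
After op 4 fill(0,3,R) [0 cells changed]:
RRRRRRR
YRGGGRR
RRRRRRR
RRRRRYR
RRGRRYR
RWRRRRR
RRRRRRR
After op 5 fill(5,4,G) [41 cells changed]:
GGGGGGG
YGGGGGG
GGGGGGG
GGGGGYG
GGGGGYG
GWGGGGG
GGGGGGG
After op 6 paint(0,5,K):
GGGGGKG
YGGGGGG
GGGGGGG
GGGGGYG
GGGGGYG
GWGGGGG
GGGGGGG

Answer: GGGGGKG
YGGGGGG
GGGGGGG
GGGGGYG
GGGGGYG
GWGGGGG
GGGGGGG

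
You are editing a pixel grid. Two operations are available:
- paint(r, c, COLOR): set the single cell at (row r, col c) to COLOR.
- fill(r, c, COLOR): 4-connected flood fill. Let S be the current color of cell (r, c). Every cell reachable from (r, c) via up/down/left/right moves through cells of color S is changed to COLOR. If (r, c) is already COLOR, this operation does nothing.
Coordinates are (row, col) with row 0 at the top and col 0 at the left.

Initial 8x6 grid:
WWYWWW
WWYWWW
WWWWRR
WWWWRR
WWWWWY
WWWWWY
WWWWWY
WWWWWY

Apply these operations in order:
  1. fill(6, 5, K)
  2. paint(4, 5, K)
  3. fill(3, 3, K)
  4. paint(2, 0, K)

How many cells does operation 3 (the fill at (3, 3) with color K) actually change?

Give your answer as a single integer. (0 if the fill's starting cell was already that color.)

Answer: 38

Derivation:
After op 1 fill(6,5,K) [4 cells changed]:
WWYWWW
WWYWWW
WWWWRR
WWWWRR
WWWWWK
WWWWWK
WWWWWK
WWWWWK
After op 2 paint(4,5,K):
WWYWWW
WWYWWW
WWWWRR
WWWWRR
WWWWWK
WWWWWK
WWWWWK
WWWWWK
After op 3 fill(3,3,K) [38 cells changed]:
KKYKKK
KKYKKK
KKKKRR
KKKKRR
KKKKKK
KKKKKK
KKKKKK
KKKKKK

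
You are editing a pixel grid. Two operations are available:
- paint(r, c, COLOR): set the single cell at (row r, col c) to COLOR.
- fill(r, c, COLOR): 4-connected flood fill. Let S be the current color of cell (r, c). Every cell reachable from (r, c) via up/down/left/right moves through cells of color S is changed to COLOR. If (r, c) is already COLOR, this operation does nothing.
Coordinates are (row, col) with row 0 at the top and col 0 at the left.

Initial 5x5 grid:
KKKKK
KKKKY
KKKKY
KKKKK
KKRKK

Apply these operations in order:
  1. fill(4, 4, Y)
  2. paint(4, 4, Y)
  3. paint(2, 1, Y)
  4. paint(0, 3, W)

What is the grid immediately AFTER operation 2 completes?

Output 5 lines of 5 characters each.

Answer: YYYYY
YYYYY
YYYYY
YYYYY
YYRYY

Derivation:
After op 1 fill(4,4,Y) [22 cells changed]:
YYYYY
YYYYY
YYYYY
YYYYY
YYRYY
After op 2 paint(4,4,Y):
YYYYY
YYYYY
YYYYY
YYYYY
YYRYY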